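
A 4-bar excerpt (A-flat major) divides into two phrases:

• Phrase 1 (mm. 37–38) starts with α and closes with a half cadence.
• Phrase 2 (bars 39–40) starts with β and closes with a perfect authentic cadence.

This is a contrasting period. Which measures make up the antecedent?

measures 37–38

The phrase ending with the weaker cadence (half cadence) is the antecedent; the one ending more conclusively (perfect authentic cadence) is the consequent. The antecedent is measures 37–38.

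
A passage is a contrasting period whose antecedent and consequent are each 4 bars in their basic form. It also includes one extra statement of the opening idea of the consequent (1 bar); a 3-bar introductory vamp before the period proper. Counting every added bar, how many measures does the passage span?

12 measures

Basic contrasting period: 4 + 4 = 8 bars.
8 (basic form) + 1 (extra statement) + 3 (introduction) = 12.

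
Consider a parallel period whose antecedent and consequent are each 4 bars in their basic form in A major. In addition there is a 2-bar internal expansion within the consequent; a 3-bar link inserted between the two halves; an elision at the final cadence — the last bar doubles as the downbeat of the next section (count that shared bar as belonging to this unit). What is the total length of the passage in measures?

Basic parallel period: 4 + 4 = 8 bars.
8 (basic form) + 2 (internal expansion) + 3 (link) = 13.
The elision shares a bar with the next section but does not change this unit's count.

13 measures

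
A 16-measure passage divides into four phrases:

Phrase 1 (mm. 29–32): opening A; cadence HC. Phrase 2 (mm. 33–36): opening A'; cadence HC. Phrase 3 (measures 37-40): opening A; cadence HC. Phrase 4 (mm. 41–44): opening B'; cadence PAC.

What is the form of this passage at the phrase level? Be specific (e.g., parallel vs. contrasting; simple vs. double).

parallel double period

Four phrases in two halves: the first half (bars 29-36) ends with a half cadence, the second (measures 37–44) with a perfect authentic cadence — a large antecedent–consequent pair, i.e. a double period.
Phrase 3 begins with the same material as phrase 1, making it parallel.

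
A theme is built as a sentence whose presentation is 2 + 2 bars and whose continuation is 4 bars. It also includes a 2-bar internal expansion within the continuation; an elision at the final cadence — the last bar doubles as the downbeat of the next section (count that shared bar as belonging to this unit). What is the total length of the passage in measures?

10 measures

Basic sentence: 2 + 2 + 4 = 8 bars.
8 (basic form) + 2 (internal expansion) = 10.
The elision shares a bar with the next section but does not change this unit's count.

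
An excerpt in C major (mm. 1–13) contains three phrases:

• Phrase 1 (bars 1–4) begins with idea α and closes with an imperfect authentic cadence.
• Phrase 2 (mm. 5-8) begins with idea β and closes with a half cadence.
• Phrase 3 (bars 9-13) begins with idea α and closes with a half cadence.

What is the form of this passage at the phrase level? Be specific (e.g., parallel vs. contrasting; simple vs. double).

phrase group

The final phrase closes with a half cadence, which is not stronger than the preceding half cadence; the 3 phrases lack an overall antecedent–consequent design and so form a phrase group.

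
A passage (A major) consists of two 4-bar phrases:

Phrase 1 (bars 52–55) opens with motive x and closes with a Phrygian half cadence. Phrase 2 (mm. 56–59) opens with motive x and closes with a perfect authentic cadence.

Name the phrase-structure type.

parallel period

Phrase 1 ends with a Phrygian half cadence (weaker) and phrase 2 with a perfect authentic cadence (stronger): antecedent + consequent = a period.
The two phrases open with the same material (x / x), so the period is parallel.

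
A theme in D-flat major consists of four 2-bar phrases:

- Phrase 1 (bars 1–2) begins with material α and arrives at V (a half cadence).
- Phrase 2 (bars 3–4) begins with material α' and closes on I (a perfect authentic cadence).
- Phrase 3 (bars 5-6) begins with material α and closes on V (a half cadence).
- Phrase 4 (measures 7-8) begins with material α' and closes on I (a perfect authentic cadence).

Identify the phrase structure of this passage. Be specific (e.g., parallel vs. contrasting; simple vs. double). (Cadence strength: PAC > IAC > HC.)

repeated period

The cadence pattern HC–PAC–HC–PAC is weak–strong twice, and phrases 3–4 restate phrases 1–2: a period heard twice, not a double period (which would end weakly at phrase 2).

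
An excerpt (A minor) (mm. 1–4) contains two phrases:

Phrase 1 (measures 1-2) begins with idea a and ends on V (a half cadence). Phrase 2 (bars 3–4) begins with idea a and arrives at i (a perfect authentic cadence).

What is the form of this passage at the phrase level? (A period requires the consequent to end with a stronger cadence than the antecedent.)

parallel period

Phrase 1 ends with a half cadence (weaker) and phrase 2 with a perfect authentic cadence (stronger): antecedent + consequent = a period.
The two phrases open with the same material (a / a), so the period is parallel.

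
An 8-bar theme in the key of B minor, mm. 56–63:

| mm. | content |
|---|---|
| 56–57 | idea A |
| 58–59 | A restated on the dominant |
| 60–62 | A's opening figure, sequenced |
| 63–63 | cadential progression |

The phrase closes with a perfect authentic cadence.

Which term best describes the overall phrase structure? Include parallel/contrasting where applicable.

Basic idea (bars 56–57) + its repetition (mm. 58–59) form the presentation; fragmentation and cadence (measures 60–63) form the continuation — the 8-bar whole is a sentence.

sentence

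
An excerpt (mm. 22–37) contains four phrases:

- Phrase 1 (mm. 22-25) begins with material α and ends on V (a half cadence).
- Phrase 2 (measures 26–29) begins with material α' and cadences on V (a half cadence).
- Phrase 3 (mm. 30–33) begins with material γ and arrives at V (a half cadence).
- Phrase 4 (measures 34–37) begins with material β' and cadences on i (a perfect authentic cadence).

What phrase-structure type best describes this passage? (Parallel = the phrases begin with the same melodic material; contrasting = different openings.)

contrasting double period

Four phrases in two halves: the first half (mm. 22–29) ends with a half cadence, the second (mm. 30–37) with a perfect authentic cadence — a large antecedent–consequent pair, i.e. a double period.
Phrase 3 begins with different material from phrase 1, making it contrasting.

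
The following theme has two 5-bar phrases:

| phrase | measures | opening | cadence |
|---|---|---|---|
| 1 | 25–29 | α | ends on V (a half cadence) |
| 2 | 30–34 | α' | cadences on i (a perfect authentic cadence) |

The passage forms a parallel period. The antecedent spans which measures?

The antecedent is the phrase ending with the weaker cadence (half cadence, phrase 1) and the consequent the one ending more conclusively (perfect authentic cadence, phrase 2); the antecedent is mm. 25-29.

measures 25–29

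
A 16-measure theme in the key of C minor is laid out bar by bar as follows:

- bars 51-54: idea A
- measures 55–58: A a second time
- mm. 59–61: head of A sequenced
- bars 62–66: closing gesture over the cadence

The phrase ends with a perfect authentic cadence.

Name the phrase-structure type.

Basic idea (measures 51–54) + its repetition (bars 55-58) form the presentation; fragmentation and cadence (bars 59–66) form the continuation — the 16-bar whole is a sentence.

sentence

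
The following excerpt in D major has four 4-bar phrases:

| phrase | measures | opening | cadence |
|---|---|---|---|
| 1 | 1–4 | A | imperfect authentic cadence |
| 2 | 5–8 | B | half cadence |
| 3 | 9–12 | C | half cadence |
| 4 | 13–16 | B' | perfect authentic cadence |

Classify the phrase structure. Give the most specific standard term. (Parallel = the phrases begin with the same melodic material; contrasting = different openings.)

contrasting double period

Four phrases in two halves: the first half (mm. 1–8) ends with a half cadence, the second (mm. 9-16) with a perfect authentic cadence — a large antecedent–consequent pair, i.e. a double period.
Phrase 3 begins with different material from phrase 1, making it contrasting.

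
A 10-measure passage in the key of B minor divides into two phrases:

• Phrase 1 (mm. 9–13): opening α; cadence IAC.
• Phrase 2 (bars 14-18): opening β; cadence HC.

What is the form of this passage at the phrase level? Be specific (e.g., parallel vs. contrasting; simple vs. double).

The second phrase closes with a half cadence, which is not stronger than the first phrase's imperfect authentic cadence; without a weak→strong cadential pair there is no antecedent–consequent relationship, so this is a phrase group rather than a period.

phrase group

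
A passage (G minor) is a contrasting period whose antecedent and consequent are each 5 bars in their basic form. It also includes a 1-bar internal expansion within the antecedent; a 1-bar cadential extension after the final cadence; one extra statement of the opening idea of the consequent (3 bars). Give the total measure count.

15 measures

Basic contrasting period: 5 + 5 = 10 bars.
10 (basic form) + 1 (internal expansion) + 1 (cadential extension) + 3 (extra statement) = 15.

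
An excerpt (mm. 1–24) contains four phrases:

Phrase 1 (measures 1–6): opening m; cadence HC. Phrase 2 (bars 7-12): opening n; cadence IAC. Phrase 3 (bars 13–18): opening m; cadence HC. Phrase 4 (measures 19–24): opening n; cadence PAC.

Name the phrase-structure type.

parallel double period

Four phrases in two halves: the first half (mm. 1–12) ends with an imperfect authentic cadence, the second (mm. 13–24) with a perfect authentic cadence — a large antecedent–consequent pair, i.e. a double period.
Phrase 3 begins with the same material as phrase 1, making it parallel.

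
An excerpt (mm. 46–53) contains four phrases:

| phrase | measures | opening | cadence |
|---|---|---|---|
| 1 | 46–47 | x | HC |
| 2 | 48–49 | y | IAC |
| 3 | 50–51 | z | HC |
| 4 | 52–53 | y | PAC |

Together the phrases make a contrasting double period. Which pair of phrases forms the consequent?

phrases 3 and 4

In a double period the first pair of phrases (ending imperfect authentic cadence) is the large antecedent and the second pair (ending perfect authentic cadence) is the large consequent; the consequent is phrases 3 and 4.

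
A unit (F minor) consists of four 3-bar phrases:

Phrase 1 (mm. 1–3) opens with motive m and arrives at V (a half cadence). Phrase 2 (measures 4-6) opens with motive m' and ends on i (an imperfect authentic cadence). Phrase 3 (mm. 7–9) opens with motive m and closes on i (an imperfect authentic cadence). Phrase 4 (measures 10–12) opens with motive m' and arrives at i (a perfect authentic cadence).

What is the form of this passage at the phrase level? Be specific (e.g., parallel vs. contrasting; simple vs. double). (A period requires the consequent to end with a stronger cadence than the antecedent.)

Four phrases in two halves: the first half (mm. 1–6) ends with an imperfect authentic cadence, the second (mm. 7–12) with a perfect authentic cadence — a large antecedent–consequent pair, i.e. a double period.
Phrase 3 begins with the same material as phrase 1, making it parallel.

parallel double period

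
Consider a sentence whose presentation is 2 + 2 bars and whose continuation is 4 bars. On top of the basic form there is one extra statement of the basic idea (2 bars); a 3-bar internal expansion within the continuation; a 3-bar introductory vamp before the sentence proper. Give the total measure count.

Basic sentence: 2 + 2 + 4 = 8 bars.
8 (basic form) + 2 (extra statement) + 3 (internal expansion) + 3 (introduction) = 16.

16 measures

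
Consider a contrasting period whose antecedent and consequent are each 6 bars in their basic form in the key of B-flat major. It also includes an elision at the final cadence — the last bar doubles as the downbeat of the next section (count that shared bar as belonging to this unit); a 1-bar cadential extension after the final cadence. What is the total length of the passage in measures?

Basic contrasting period: 6 + 6 = 12 bars.
12 (basic form) + 1 (cadential extension) = 13.
The elision shares a bar with the next section but does not change this unit's count.

13 measures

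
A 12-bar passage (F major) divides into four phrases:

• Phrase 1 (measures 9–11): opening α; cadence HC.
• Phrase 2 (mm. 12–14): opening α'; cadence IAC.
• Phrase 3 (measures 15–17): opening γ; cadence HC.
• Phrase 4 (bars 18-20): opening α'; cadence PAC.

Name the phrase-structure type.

Four phrases in two halves: the first half (mm. 9–14) ends with an imperfect authentic cadence, the second (mm. 15–20) with a perfect authentic cadence — a large antecedent–consequent pair, i.e. a double period.
Phrase 3 begins with different material from phrase 1, making it contrasting.

contrasting double period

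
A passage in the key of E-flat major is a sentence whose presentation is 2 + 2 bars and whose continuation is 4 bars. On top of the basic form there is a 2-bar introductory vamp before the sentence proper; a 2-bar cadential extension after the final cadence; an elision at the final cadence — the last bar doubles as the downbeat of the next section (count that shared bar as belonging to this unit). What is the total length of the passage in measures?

12 measures

Basic sentence: 2 + 2 + 4 = 8 bars.
8 (basic form) + 2 (introduction) + 2 (cadential extension) = 12.
The elision shares a bar with the next section but does not change this unit's count.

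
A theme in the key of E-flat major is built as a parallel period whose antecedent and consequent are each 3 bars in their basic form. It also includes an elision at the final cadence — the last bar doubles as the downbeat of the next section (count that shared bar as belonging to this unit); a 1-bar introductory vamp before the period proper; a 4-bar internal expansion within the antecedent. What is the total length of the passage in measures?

11 measures

Basic parallel period: 3 + 3 = 6 bars.
6 (basic form) + 1 (introduction) + 4 (internal expansion) = 11.
The elision shares a bar with the next section but does not change this unit's count.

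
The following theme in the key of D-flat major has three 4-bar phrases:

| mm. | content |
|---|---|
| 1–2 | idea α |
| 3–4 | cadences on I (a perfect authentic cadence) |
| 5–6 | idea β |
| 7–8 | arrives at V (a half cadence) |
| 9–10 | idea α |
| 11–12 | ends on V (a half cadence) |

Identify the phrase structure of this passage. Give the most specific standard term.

phrase group

The final phrase closes with a half cadence, which is not stronger than the preceding half cadence; the 3 phrases lack an overall antecedent–consequent design and so form a phrase group.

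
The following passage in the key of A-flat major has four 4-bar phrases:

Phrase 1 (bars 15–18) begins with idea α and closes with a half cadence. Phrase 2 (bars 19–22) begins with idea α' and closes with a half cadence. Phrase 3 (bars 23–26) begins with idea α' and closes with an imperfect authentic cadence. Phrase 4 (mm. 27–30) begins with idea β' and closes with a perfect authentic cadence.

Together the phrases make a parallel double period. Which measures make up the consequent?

In a double period the first pair of phrases (ending half cadence) is the large antecedent and the second pair (ending perfect authentic cadence) is the large consequent; the consequent is measures 23–30.

measures 23–30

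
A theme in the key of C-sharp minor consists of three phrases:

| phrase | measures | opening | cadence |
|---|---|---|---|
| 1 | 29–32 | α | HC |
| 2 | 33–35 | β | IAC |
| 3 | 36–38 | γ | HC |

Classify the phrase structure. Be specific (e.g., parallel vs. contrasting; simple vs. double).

phrase group

The final phrase closes with a half cadence, which is not stronger than the preceding imperfect authentic cadence; the 3 phrases lack an overall antecedent–consequent design and so form a phrase group.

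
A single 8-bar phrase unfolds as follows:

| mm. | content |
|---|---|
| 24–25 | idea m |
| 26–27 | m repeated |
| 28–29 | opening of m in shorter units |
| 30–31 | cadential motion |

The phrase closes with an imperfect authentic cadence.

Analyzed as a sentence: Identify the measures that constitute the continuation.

measures 28–31

After the presentation (mm. 24-27), the continuation covers the fragmentation through the cadence: mm. 28-31.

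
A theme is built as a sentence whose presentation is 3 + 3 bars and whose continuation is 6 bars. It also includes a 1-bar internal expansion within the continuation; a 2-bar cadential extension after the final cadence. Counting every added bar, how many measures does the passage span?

15 measures

Basic sentence: 3 + 3 + 6 = 12 bars.
12 (basic form) + 1 (internal expansion) + 2 (cadential extension) = 15.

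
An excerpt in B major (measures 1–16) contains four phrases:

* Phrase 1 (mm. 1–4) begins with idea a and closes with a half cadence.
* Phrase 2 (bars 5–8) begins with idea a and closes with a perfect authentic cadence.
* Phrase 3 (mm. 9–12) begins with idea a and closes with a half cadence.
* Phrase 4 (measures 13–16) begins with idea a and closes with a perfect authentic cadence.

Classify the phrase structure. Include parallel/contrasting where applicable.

The cadence pattern HC–PAC–HC–PAC is weak–strong twice, and phrases 3–4 restate phrases 1–2: a period heard twice, not a double period (which would end weakly at phrase 2).

repeated period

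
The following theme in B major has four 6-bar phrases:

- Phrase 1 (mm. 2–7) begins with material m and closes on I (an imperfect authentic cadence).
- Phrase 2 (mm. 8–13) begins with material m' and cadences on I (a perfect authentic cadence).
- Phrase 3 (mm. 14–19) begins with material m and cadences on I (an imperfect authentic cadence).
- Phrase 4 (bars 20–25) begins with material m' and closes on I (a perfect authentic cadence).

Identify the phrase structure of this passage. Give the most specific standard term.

repeated period

The cadence pattern IAC–PAC–IAC–PAC is weak–strong twice, and phrases 3–4 restate phrases 1–2: a period heard twice, not a double period (which would end weakly at phrase 2).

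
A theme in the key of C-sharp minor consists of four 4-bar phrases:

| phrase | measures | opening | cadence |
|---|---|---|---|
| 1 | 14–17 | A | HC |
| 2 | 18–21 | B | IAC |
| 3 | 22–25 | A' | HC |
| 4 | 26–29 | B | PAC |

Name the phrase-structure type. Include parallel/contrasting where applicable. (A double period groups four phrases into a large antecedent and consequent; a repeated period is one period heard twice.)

Four phrases in two halves: the first half (mm. 14–21) ends with an imperfect authentic cadence, the second (bars 22–29) with a perfect authentic cadence — a large antecedent–consequent pair, i.e. a double period.
Phrase 3 begins with the same material as phrase 1, making it parallel.

parallel double period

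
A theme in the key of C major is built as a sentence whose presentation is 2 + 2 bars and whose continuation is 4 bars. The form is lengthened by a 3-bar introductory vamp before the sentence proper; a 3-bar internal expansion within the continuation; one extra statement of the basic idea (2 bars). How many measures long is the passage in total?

16 measures

Basic sentence: 2 + 2 + 4 = 8 bars.
8 (basic form) + 3 (introduction) + 3 (internal expansion) + 2 (extra statement) = 16.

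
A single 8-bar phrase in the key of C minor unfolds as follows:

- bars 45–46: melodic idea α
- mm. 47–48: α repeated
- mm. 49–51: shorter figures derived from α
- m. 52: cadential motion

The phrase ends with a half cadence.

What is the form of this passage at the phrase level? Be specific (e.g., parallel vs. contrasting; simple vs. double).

sentence

Basic idea (mm. 45–46) + its repetition (bars 47–48) form the presentation; fragmentation and cadence (measures 49–52) form the continuation — the 8-bar whole is a sentence.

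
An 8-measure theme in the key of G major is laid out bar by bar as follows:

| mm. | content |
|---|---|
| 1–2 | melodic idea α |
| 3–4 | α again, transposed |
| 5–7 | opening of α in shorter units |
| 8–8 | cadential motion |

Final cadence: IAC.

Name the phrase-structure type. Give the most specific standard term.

sentence

Basic idea (mm. 1-2) + its repetition (mm. 3–4) form the presentation; fragmentation and cadence (mm. 5–8) form the continuation — the 8-bar whole is a sentence.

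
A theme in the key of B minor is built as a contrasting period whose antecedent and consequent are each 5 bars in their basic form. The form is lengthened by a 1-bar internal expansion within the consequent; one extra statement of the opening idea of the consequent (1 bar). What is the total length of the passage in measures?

Basic contrasting period: 5 + 5 = 10 bars.
10 (basic form) + 1 (internal expansion) + 1 (extra statement) = 12.

12 measures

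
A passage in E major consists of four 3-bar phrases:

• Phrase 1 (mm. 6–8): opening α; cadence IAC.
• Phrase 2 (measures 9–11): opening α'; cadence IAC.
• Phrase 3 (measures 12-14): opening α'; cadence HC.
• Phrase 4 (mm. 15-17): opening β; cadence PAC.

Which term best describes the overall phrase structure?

Four phrases in two halves: the first half (mm. 6–11) ends with an imperfect authentic cadence, the second (mm. 12-17) with a perfect authentic cadence — a large antecedent–consequent pair, i.e. a double period.
Phrase 3 begins with the same material as phrase 1, making it parallel.

parallel double period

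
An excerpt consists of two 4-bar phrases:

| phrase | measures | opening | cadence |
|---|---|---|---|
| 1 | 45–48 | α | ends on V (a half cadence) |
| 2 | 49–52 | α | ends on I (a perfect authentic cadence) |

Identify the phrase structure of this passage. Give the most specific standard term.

Phrase 1 ends with a half cadence (weaker) and phrase 2 with a perfect authentic cadence (stronger): antecedent + consequent = a period.
The two phrases open with the same material (α / α), so the period is parallel.

parallel period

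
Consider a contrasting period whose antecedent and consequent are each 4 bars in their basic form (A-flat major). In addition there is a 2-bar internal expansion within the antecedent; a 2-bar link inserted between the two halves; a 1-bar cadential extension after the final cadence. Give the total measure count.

13 measures

Basic contrasting period: 4 + 4 = 8 bars.
8 (basic form) + 2 (internal expansion) + 2 (link) + 1 (cadential extension) = 13.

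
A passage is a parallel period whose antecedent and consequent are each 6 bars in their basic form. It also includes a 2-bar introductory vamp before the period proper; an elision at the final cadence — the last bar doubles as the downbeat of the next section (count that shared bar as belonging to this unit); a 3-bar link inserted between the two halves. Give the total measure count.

17 measures

Basic parallel period: 6 + 6 = 12 bars.
12 (basic form) + 2 (introduction) + 3 (link) = 17.
The elision shares a bar with the next section but does not change this unit's count.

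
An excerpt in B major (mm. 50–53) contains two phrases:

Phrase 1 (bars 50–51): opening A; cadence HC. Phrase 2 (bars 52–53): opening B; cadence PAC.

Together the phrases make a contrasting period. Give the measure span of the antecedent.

measures 50–51

The phrase ending with the weaker cadence (half cadence) is the antecedent; the one ending more conclusively (perfect authentic cadence) is the consequent. The antecedent is measures 50–51.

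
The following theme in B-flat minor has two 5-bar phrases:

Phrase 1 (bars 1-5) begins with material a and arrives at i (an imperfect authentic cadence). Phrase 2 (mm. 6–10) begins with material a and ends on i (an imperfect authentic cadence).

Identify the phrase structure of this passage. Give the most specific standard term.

Both phrases have the same opening (a) and the same cadence (imperfect authentic cadence): the second is a restatement, not a consequent, so this is a repeated phrase rather than a period.

repeated phrase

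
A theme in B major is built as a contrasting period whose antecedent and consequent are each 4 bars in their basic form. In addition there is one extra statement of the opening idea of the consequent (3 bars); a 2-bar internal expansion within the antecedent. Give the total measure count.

13 measures

Basic contrasting period: 4 + 4 = 8 bars.
8 (basic form) + 3 (extra statement) + 2 (internal expansion) = 13.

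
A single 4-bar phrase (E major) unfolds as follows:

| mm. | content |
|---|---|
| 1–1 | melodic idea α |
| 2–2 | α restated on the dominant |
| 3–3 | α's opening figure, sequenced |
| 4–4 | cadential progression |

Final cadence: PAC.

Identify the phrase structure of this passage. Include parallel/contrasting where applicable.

Basic idea (m. 1) + its repetition (m. 2) form the presentation; fragmentation and cadence (measures 3–4) form the continuation — the 4-bar whole is a sentence.

sentence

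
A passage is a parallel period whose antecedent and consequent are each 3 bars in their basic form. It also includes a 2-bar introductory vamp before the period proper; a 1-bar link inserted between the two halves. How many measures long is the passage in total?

Basic parallel period: 3 + 3 = 6 bars.
6 (basic form) + 2 (introduction) + 1 (link) = 9.

9 measures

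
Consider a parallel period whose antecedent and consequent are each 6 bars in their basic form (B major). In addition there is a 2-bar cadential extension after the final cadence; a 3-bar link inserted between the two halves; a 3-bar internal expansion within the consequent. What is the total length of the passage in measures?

20 measures

Basic parallel period: 6 + 6 = 12 bars.
12 (basic form) + 2 (cadential extension) + 3 (link) + 3 (internal expansion) = 20.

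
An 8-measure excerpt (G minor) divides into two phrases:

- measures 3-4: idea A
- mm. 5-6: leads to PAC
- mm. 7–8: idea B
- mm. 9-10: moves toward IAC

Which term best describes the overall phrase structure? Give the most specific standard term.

phrase group

The second phrase closes with an imperfect authentic cadence, which is not stronger than the first phrase's perfect authentic cadence; without a weak→strong cadential pair there is no antecedent–consequent relationship, so this is a phrase group rather than a period.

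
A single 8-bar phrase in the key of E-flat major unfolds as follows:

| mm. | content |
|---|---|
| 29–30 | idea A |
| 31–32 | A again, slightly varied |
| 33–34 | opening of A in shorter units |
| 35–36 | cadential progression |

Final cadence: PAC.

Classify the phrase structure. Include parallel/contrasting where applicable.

sentence

Basic idea (mm. 29–30) + its repetition (mm. 31–32) form the presentation; fragmentation and cadence (bars 33-36) form the continuation — the 8-bar whole is a sentence.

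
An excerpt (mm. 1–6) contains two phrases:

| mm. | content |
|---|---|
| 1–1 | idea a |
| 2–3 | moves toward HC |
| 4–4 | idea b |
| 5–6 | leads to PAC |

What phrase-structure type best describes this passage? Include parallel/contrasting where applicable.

Phrase 1 ends with a half cadence (weaker) and phrase 2 with a perfect authentic cadence (stronger): antecedent + consequent = a period.
The two phrases open with different material (a / b), so the period is contrasting.

contrasting period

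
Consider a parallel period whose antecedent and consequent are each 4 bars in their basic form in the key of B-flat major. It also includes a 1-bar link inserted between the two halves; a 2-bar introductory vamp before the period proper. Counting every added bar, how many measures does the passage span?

Basic parallel period: 4 + 4 = 8 bars.
8 (basic form) + 1 (link) + 2 (introduction) = 11.

11 measures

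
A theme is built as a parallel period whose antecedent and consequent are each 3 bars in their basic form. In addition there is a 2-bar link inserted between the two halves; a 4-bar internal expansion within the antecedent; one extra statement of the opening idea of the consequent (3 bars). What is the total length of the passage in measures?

15 measures

Basic parallel period: 3 + 3 = 6 bars.
6 (basic form) + 2 (link) + 4 (internal expansion) + 3 (extra statement) = 15.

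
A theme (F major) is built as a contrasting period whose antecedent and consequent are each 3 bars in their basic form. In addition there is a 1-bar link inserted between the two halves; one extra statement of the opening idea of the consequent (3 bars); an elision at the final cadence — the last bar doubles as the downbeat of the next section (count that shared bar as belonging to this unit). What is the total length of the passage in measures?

Basic contrasting period: 3 + 3 = 6 bars.
6 (basic form) + 1 (link) + 3 (extra statement) = 10.
The elision shares a bar with the next section but does not change this unit's count.

10 measures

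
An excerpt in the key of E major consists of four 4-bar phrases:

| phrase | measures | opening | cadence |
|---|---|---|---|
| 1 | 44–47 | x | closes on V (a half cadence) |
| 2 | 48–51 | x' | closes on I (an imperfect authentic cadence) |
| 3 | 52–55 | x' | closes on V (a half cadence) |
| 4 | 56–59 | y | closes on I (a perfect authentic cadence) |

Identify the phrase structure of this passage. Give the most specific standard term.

Four phrases in two halves: the first half (mm. 44-51) ends with an imperfect authentic cadence, the second (bars 52–59) with a perfect authentic cadence — a large antecedent–consequent pair, i.e. a double period.
Phrase 3 begins with the same material as phrase 1, making it parallel.

parallel double period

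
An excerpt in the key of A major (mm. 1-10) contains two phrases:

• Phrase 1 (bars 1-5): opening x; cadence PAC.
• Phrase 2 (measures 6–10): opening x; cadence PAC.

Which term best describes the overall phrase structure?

repeated phrase

Both phrases have the same opening (x) and the same cadence (perfect authentic cadence): the second is a restatement, not a consequent, so this is a repeated phrase rather than a period.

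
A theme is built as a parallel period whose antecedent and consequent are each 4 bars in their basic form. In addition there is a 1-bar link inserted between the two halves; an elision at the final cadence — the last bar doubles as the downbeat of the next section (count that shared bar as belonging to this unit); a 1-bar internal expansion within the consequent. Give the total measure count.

Basic parallel period: 4 + 4 = 8 bars.
8 (basic form) + 1 (link) + 1 (internal expansion) = 10.
The elision shares a bar with the next section but does not change this unit's count.

10 measures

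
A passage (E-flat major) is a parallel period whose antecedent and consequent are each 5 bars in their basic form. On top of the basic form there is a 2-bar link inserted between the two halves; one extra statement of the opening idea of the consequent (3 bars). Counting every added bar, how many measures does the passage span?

15 measures

Basic parallel period: 5 + 5 = 10 bars.
10 (basic form) + 2 (link) + 3 (extra statement) = 15.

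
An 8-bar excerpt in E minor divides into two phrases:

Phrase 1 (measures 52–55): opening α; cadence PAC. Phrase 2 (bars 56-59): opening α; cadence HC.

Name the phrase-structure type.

phrase group

The second phrase closes with a half cadence, which is not stronger than the first phrase's perfect authentic cadence; without a weak→strong cadential pair there is no antecedent–consequent relationship, so this is a phrase group rather than a period.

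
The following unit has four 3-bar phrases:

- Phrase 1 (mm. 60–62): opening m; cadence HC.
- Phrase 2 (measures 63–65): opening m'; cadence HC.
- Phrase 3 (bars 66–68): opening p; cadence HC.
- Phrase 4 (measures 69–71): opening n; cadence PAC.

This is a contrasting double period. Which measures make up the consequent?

measures 66–71

In a double period the first pair of phrases (ending half cadence) is the large antecedent and the second pair (ending perfect authentic cadence) is the large consequent; the consequent is measures 66–71.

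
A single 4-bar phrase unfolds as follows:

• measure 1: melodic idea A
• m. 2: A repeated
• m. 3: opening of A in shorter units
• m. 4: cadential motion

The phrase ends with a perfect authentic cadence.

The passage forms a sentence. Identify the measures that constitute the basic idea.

The presentation of a sentence is the basic idea (m. 1) plus its repetition (m. 2); the basic idea is therefore m. 1.

measures 1–1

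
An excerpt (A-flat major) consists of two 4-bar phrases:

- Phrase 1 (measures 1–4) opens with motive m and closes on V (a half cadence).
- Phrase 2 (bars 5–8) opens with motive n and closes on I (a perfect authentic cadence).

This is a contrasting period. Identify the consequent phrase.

The phrase ending with the weaker cadence (half cadence) is the antecedent; the one ending more conclusively (perfect authentic cadence) is the consequent. The consequent is phrase 2.

phrase 2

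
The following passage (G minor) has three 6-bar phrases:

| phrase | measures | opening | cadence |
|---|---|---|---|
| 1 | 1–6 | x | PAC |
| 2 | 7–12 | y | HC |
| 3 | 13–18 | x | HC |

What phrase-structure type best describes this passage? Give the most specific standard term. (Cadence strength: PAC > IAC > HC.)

phrase group

The final phrase closes with a half cadence, which is not stronger than the preceding half cadence; the 3 phrases lack an overall antecedent–consequent design and so form a phrase group.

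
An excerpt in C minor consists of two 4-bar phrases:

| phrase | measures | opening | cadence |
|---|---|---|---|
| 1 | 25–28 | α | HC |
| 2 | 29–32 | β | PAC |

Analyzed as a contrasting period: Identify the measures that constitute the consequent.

measures 29–32

The antecedent is the phrase ending with the weaker cadence (half cadence, phrase 1) and the consequent the one ending more conclusively (perfect authentic cadence, phrase 2); the consequent is mm. 29-32.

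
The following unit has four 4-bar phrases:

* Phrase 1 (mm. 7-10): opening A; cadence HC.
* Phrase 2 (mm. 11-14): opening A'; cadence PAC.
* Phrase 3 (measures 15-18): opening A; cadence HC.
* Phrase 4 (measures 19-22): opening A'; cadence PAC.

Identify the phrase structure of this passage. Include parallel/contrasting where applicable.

The cadence pattern HC–PAC–HC–PAC is weak–strong twice, and phrases 3–4 restate phrases 1–2: a period heard twice, not a double period (which would end weakly at phrase 2).

repeated period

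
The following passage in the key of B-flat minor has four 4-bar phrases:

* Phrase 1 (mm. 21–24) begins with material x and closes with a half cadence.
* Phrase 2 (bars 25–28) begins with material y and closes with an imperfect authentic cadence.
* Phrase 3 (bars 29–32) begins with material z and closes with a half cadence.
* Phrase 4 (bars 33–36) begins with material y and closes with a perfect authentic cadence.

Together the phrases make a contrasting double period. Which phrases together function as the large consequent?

In a double period the first pair of phrases (ending imperfect authentic cadence) is the large antecedent and the second pair (ending perfect authentic cadence) is the large consequent; the consequent is phrases 3 and 4.

phrases 3 and 4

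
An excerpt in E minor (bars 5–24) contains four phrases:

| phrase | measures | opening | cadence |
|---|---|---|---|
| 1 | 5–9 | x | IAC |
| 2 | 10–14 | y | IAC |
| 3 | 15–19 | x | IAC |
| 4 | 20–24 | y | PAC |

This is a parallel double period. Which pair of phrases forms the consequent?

phrases 3 and 4

In a double period the first pair of phrases (ending imperfect authentic cadence) is the large antecedent and the second pair (ending perfect authentic cadence) is the large consequent; the consequent is phrases 3 and 4.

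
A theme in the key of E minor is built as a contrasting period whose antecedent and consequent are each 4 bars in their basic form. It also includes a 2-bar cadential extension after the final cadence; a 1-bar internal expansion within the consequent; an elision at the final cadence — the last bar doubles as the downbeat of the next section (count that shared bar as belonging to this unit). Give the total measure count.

Basic contrasting period: 4 + 4 = 8 bars.
8 (basic form) + 2 (cadential extension) + 1 (internal expansion) = 11.
The elision shares a bar with the next section but does not change this unit's count.

11 measures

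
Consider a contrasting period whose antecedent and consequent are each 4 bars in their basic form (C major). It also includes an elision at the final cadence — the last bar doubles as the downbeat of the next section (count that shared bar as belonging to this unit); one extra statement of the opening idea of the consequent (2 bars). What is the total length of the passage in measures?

Basic contrasting period: 4 + 4 = 8 bars.
8 (basic form) + 2 (extra statement) = 10.
The elision shares a bar with the next section but does not change this unit's count.

10 measures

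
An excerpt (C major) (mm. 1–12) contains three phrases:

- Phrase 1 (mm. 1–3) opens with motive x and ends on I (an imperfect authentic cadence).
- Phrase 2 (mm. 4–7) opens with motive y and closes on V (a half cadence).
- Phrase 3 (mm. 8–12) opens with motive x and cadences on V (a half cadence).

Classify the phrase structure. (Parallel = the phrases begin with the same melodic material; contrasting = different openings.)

The final phrase closes with a half cadence, which is not stronger than the preceding half cadence; the 3 phrases lack an overall antecedent–consequent design and so form a phrase group.

phrase group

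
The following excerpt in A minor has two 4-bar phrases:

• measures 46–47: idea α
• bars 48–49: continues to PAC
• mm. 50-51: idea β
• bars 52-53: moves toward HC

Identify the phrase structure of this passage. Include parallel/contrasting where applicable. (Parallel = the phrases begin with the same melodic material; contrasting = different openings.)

The second phrase closes with a half cadence, which is not stronger than the first phrase's perfect authentic cadence; without a weak→strong cadential pair there is no antecedent–consequent relationship, so this is a phrase group rather than a period.

phrase group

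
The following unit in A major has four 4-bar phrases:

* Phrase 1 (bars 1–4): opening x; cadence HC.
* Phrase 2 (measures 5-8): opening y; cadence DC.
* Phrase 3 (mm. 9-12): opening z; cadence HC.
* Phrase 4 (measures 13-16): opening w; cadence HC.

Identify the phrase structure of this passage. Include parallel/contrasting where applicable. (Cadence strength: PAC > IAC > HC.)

phrase group

Phrase 4 ends with a half cadence, no stronger than phrase 2's deceptive cadence, so the four phrases do not form a double period; nor do phrases 3–4 duplicate 1–2, so it is not a repeated period. With no phrase reaching a conclusive cadence, the passage is a phrase group.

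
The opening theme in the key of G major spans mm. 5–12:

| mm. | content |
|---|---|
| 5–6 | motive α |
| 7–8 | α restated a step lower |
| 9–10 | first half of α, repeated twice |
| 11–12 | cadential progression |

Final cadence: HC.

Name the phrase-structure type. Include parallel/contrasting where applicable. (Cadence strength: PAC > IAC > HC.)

sentence

Basic idea (mm. 5-6) + its repetition (measures 7–8) form the presentation; fragmentation and cadence (mm. 9–12) form the continuation — the 8-bar whole is a sentence.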